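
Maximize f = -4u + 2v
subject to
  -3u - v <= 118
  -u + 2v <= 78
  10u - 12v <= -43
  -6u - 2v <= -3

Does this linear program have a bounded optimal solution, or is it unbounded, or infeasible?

Extreme points and f = -4u + 2v:
  (425/4, 737/8) → f = -963/4
  (-75/7, 471/14) → f = 771/7
  (-25/46, 72/23) → f = 194/23
The feasible region has finitely many vertices and no improving ray; the maximum is 771/7 at (-75/7, 471/14).

bounded optimum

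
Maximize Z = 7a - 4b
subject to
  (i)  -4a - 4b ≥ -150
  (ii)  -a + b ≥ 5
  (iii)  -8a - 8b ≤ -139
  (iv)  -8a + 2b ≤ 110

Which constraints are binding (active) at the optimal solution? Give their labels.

(i) and (ii)

Corner points and Z = 7a - 4b:
  (65/4, 85/4) → Z = 115/4
  (-7/2, 41) → Z = -377/2
  (99/16, 179/16) → Z = -23/16
  (-301/40, 249/10) → Z = -6091/40

The maximum is at (65/4, 85/4). Substituting into each constraint, equality holds for (i) and (ii); the remaining constraints have slack.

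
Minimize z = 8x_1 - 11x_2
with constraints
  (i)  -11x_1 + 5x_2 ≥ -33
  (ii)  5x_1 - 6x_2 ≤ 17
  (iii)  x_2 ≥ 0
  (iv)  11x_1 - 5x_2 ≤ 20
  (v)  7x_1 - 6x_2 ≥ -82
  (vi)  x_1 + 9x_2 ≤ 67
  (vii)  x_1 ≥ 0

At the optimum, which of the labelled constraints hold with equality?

Extreme points and z = 8x_1 - 11x_2:
  (20/11, 0) → z = 160/11
  (0, 0) → z = 0
  (515/104, 717/104) → z = -3767/104
  (0, 67/9) → z = -737/9

The minimum is at (0, 67/9). Substituting into each constraint, equality holds for (vi) and (vii); the remaining constraints have slack.

(vi) and (vii)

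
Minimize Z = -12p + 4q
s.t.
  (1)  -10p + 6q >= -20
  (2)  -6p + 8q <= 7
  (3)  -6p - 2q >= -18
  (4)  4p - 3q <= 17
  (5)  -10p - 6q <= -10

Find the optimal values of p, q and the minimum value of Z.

Corner points and Z = -12p + 4q:
  (37/14, 15/14) → Z = -192/7
  (3/2, -5/6) → Z = -64/3
  (13/6, 5/2) → Z = -16
  (19/58, 65/58) → Z = 16/29

p = 37/14, q = 15/14, minimum Z = -192/7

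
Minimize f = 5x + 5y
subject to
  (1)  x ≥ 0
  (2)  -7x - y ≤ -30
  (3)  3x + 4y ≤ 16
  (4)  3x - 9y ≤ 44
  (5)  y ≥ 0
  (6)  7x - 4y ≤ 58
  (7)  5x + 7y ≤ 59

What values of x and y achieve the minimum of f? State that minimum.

x = 30/7, y = 0, minimum f = 150/7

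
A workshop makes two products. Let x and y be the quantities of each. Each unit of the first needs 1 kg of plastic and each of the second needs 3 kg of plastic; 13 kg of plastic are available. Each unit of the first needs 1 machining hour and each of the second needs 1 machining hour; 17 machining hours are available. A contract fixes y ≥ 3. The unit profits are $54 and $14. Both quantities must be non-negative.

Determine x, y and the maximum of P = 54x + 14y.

x = 4, y = 3, maximum P = 258

Vertices and P = 54x + 14y:
  (0, 13/3) → P = 182/3
  (0, 3) → P = 42
  (4, 3) → P = 258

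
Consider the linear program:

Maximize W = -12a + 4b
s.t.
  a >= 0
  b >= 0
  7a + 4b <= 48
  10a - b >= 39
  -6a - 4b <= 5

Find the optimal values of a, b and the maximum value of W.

At the optimal vertex, 7a + 4b = 48 and 10a - b = 39.
Solving simultaneously gives a = 204/47, b = 207/47.

a = 204/47, b = 207/47, maximum W = -1620/47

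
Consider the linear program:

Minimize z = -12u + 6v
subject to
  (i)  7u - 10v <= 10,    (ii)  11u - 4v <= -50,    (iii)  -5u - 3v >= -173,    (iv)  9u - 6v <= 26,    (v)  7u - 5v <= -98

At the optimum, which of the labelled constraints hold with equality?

Corner points and z = -12u + 6v:
  (-206/7, -108/5) → z = 7824/35
  (542/53, 2153/53) → z = 6414/53
  (142/27, 728/27) → z = 296/3
The feasible region is unbounded (it extends along (-10, -7), (-3, 5)), but z strictly increases along every unbounded feasible direction, so there is no improving ray and the minimum is attained at a vertex.

The minimum is at (142/27, 728/27). Substituting into each constraint, equality holds for (ii) and (v); the remaining constraints have slack.

(ii) and (v)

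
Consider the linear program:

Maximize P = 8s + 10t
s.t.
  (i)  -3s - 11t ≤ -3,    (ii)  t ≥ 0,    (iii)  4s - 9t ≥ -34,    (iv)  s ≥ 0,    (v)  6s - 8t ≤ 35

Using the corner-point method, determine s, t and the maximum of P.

Corner points and P = 8s + 10t:
  (1, 0) → P = 8
  (0, 3/11) → P = 30/11
  (35/6, 0) → P = 140/3
  (0, 34/9) → P = 340/9
  (587/22, 172/11) → P = 4068/11

s = 587/22, t = 172/11, maximum P = 4068/11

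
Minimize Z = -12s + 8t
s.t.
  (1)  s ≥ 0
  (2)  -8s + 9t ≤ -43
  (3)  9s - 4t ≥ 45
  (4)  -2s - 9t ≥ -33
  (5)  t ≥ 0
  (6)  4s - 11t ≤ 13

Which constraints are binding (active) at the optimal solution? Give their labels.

Extreme points and Z = -12s + 8t:
  (38/5, 89/45) → Z = -3392/45
  (89/13, 17/13) → Z = -932/13
  (240/29, 53/29) → Z = -2456/29

The minimum is at (240/29, 53/29). Substituting into each constraint, equality holds for (4) and (6); the remaining constraints have slack.

(4) and (6)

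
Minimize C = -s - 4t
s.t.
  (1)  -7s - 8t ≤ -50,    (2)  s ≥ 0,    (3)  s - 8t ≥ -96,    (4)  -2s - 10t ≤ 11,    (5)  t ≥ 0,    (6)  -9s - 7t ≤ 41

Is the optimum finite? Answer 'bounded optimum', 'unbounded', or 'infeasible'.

unbounded

From the feasible point (0, 25/4), moving in the direction (8, 1) keeps every constraint satisfied while C decreases without bound.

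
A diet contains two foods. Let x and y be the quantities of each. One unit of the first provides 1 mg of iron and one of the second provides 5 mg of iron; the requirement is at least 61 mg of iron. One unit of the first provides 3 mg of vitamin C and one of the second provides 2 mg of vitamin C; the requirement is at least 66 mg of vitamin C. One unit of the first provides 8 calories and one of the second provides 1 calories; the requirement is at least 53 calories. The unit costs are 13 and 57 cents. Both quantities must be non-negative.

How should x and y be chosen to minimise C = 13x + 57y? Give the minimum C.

x = 16, y = 9, minimum C = 721

Extreme points and C = 13x + 57y:
  (0, 53) → C = 3021
  (61, 0) → C = 793
  (16, 9) → C = 721
  (40/13, 369/13) → C = 21553/13
The feasible region is unbounded (it extends along (0, 1), (1, 0)), but C strictly increases along every unbounded feasible direction, so there is no improving ray and the minimum is attained at a vertex.

The optimum lies where x + 5y = 61 and 3x + 2y = 66.
Solving simultaneously gives x = 16, y = 9.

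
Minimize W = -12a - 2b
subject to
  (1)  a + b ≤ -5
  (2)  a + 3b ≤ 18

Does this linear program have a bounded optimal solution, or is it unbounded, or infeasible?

unbounded

From the feasible point (-33/2, 23/2), moving in the direction (1, -1) keeps every constraint satisfied while W decreases without bound.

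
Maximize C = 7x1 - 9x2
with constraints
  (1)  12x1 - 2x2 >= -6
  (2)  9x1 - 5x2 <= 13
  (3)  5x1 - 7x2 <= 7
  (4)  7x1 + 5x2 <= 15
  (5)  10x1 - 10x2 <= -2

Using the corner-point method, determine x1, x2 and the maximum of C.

x1 = -14/25, x2 = -9/25, maximum C = -17/25

Vertices and C = 7x1 - 9x2:
  (0, 3) → C = -27
  (-14/25, -9/25) → C = -17/25
  (7/6, 41/30) → C = -62/15

The binding constraints are 12x1 - 2x2 = -6 and 10x1 - 10x2 = -2.
Solving simultaneously gives x1 = -14/25, x2 = -9/25.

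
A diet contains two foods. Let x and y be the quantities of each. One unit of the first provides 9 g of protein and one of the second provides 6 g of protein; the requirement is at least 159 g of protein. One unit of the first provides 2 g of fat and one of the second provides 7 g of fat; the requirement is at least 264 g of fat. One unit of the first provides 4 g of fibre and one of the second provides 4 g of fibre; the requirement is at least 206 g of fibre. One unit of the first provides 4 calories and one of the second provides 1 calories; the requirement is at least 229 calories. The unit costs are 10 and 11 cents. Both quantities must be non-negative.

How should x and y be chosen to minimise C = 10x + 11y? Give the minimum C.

x = 103/2, y = 23, minimum C = 768

Extreme points and C = 10x + 11y:
  (0, 229) → C = 2519
  (132, 0) → C = 1320
  (103/2, 23) → C = 768
The feasible region is unbounded (it extends along (0, 1), (1, 0)), but C strictly increases along every unbounded feasible direction, so there is no improving ray and the minimum is attained at a vertex.

The binding constraints are 2x + 7y = 264 and 4x + y = 229.
Solving simultaneously gives x = 103/2, y = 23.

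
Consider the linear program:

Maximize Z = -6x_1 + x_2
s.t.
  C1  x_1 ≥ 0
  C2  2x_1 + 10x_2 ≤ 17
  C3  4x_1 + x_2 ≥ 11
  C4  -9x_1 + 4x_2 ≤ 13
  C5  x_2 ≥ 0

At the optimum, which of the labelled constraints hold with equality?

Vertices and Z = -6x_1 + x_2:
  (93/38, 23/19) → Z = -256/19
  (17/2, 0) → Z = -51
  (11/4, 0) → Z = -33/2

The maximum is at (93/38, 23/19). Substituting into each constraint, equality holds for C2 and C3; the remaining constraints have slack.

C2 and C3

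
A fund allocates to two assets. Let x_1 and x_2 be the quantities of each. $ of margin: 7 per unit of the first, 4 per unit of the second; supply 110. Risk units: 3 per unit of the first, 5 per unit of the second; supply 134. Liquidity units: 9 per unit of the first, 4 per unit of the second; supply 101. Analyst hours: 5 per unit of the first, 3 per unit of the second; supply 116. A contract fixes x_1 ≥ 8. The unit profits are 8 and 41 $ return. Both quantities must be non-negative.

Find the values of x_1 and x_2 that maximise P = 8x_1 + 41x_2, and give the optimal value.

Extreme points and P = 8x_1 + 41x_2:
  (101/9, 0) → P = 808/9
  (8, 0) → P = 64
  (8, 29/4) → P = 1445/4

The optimum lies where 9x_1 + 4x_2 = 101 and x_1 = 8.
Solving simultaneously gives x_1 = 8, x_2 = 29/4.

x_1 = 8, x_2 = 29/4, maximum P = 1445/4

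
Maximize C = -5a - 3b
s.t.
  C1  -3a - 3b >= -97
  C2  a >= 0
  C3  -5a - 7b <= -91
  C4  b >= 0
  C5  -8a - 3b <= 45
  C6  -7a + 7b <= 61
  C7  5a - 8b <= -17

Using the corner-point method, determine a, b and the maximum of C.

Feasible corners and C = -5a - 3b:
  (248/21, 431/21) → C = -2533/21
  (725/39, 536/39) → C = -5233/39
  (5/2, 157/14) → C = -323/7
  (203/25, 36/5) → C = -311/5

The binding constraints are -5a - 7b = -91 and -7a + 7b = 61.
Solving simultaneously gives a = 5/2, b = 157/14.

a = 5/2, b = 157/14, maximum C = -323/7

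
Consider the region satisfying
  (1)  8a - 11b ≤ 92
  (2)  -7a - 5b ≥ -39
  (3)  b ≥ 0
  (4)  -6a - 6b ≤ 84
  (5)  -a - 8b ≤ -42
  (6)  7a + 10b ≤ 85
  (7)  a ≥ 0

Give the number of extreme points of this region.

Pairwise boundary intersections that survive every other constraint:
  (2, 5)
  (0, 39/5)
  (0, 21/4)

3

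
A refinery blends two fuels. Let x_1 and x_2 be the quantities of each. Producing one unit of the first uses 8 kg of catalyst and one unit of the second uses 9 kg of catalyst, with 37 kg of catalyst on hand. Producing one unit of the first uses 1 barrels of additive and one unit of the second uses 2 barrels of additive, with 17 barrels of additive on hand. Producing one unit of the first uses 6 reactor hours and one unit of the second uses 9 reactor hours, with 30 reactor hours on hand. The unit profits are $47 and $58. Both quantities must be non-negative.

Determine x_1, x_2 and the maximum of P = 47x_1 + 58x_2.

x_1 = 7/2, x_2 = 1, maximum P = 445/2

Extreme points and P = 47x_1 + 58x_2:
  (0, 0) → P = 0
  (0, 10/3) → P = 580/3
  (37/8, 0) → P = 1739/8
  (7/2, 1) → P = 445/2

At the optimal vertex, 8x_1 + 9x_2 = 37 and 6x_1 + 9x_2 = 30.
Solving simultaneously gives x_1 = 7/2, x_2 = 1.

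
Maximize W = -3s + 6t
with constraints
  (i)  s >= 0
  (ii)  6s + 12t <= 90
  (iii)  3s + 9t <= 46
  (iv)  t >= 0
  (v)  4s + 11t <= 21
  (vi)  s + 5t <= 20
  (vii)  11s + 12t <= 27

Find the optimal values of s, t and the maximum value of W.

s = 0, t = 21/11, maximum W = 126/11

The optimum lies where s = 0 and 4s + 11t = 21.
Solving simultaneously gives s = 0, t = 21/11.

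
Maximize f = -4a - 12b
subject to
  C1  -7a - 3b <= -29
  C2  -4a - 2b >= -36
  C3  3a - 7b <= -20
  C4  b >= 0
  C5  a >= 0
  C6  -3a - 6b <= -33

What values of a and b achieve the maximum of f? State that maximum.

Corner points and f = -4a - 12b:
  (0, 29/3) → f = -116
  (25/11, 48/11) → f = -676/11
  (106/17, 94/17) → f = -1552/17
  (0, 18) → f = -216
  (37/13, 53/13) → f = -784/13

a = 37/13, b = 53/13, maximum f = -784/13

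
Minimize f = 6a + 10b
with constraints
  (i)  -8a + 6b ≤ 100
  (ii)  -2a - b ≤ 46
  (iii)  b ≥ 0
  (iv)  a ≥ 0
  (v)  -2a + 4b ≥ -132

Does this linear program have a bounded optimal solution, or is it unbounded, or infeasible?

bounded optimum

Feasible corners and f = 6a + 10b:
  (0, 50/3) → f = 500/3
  (0, 0) → f = 0
  (66, 0) → f = 396
The feasible region has finitely many vertices and no improving ray; the minimum is 0 at (0, 0).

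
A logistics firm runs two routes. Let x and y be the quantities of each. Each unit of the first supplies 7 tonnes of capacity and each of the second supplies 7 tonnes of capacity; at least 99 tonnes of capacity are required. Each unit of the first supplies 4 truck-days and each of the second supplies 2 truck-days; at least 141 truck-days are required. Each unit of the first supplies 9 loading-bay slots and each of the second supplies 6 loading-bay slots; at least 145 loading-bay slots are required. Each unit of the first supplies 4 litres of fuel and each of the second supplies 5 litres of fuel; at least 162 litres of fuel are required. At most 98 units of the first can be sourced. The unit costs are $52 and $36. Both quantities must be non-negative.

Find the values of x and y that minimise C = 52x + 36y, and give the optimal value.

x = 127/4, y = 7, minimum C = 1903

Vertices and C = 52x + 36y:
  (0, 141/2) → C = 2538
  (81/2, 0) → C = 2106
  (98, 0) → C = 5096
  (127/4, 7) → C = 1903
The feasible region is unbounded (it extends along (0, 1)), but C strictly increases along every unbounded feasible direction, so there is no improving ray and the minimum is attained at a vertex.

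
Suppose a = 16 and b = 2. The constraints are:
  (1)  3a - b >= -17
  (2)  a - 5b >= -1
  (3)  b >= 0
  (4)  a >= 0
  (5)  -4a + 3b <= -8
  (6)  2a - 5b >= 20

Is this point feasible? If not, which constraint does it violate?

feasible

(1): 46 ≥ -17 ✓
(2): 6 ≥ -1 ✓
(3): 2 ≥ 0 ✓
(4): 16 ≥ 0 ✓
(5): -58 ≤ -8 ✓
(6): 22 ≥ 20 ✓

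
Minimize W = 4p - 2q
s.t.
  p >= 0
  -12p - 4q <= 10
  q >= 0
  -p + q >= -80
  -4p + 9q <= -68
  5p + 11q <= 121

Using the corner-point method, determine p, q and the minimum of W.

Feasible corners and W = 4p - 2q:
  (17, 0) → W = 68
  (121/5, 0) → W = 484/5
  (1837/89, 144/89) → W = 7060/89

p = 17, q = 0, minimum W = 68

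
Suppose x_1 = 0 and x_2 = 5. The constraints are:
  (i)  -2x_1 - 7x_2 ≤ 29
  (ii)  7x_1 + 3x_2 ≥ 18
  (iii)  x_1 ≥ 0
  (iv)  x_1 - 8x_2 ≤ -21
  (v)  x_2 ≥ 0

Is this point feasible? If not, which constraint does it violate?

not feasible — violates (ii)

Constraint (ii): 7x_1 + 3x_2 = 15, which is not ≥ 18. All other constraints are satisfied.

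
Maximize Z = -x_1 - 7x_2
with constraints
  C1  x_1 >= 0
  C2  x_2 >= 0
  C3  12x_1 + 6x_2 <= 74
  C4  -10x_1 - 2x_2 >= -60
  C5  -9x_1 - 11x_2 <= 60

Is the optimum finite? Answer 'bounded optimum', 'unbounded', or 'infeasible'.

Vertices and Z = -x_1 - 7x_2:
  (0, 0) → Z = 0
  (0, 37/3) → Z = -259/3
  (6, 0) → Z = -6
  (53/9, 5/9) → Z = -88/9
The feasible region has finitely many vertices and no improving ray; the maximum is 0 at (0, 0).

bounded optimum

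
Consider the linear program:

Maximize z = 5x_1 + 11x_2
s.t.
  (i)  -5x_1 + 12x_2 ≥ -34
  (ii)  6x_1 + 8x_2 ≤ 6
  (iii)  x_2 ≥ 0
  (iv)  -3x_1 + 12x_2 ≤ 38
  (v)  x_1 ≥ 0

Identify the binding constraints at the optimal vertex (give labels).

Feasible corners and z = 5x_1 + 11x_2:
  (1, 0) → z = 5
  (0, 3/4) → z = 33/4
  (0, 0) → z = 0

The maximum is at (0, 3/4). Substituting into each constraint, equality holds for (ii) and (v); the remaining constraints have slack.

(ii) and (v)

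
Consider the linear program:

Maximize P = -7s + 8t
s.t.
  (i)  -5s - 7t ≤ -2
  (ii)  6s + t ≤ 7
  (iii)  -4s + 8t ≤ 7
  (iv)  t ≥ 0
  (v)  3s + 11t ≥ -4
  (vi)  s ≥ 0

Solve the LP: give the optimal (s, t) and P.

s = 0, t = 7/8, maximum P = 7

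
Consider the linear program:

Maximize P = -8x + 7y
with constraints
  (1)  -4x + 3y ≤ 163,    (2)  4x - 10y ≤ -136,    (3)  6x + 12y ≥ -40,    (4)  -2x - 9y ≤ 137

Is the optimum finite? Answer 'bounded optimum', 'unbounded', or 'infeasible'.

unbounded

From the feasible point (-346/11, 409/33), moving in the direction (3, 4) keeps every constraint satisfied while P increases without bound.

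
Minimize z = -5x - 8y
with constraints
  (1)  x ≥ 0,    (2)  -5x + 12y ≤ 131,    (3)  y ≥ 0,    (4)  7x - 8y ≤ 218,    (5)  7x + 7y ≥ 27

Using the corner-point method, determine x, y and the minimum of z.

Extreme points and z = -5x - 8y:
  (0, 131/12) → z = -262/3
  (0, 27/7) → z = -216/7
  (916/11, 2007/44) → z = -8594/11
  (218/7, 0) → z = -1090/7
  (27/7, 0) → z = -135/7

At the optimal vertex, -5x + 12y = 131 and 7x - 8y = 218.
Solving simultaneously gives x = 916/11, y = 2007/44.

x = 916/11, y = 2007/44, minimum z = -8594/11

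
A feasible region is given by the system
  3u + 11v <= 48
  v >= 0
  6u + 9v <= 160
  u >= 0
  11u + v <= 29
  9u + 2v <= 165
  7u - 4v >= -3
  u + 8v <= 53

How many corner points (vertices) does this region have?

5

Pairwise boundary intersections that survive every other constraint:
  (271/118, 441/118)
  (159/89, 345/89)
  (0, 0)
  (29/11, 0)
  (0, 3/4)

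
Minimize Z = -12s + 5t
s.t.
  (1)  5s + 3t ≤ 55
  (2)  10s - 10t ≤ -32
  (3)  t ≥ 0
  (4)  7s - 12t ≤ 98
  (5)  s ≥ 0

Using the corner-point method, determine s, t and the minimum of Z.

s = 227/40, t = 71/8, minimum Z = -949/40

Corner points and Z = -12s + 5t:
  (227/40, 71/8) → Z = -949/40
  (0, 55/3) → Z = 275/3
  (0, 16/5) → Z = 16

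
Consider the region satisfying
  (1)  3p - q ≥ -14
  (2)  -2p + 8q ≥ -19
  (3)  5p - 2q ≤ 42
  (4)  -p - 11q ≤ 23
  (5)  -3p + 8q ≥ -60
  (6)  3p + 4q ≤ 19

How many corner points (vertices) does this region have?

The feasible vertices (each the meet of two boundaries and inside every other half-plane) are:
  (-177/34, -55/34)
  (-37/15, 33/5)
  (5/6, -13/6)
  (57/8, -19/32)

4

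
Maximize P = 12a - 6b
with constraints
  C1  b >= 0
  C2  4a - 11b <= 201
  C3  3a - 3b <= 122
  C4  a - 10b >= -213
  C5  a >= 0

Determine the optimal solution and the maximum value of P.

a = 1859/27, b = 761/27, maximum P = 5914/9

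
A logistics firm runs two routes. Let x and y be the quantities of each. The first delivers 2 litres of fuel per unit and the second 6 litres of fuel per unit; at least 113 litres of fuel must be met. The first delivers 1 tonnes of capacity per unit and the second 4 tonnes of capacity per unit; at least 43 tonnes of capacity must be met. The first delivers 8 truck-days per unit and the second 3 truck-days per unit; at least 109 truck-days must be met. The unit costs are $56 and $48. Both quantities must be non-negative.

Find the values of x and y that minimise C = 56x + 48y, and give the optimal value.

Vertices and C = 56x + 48y:
  (0, 109/3) → C = 1744
  (113/2, 0) → C = 3164
  (15/2, 49/3) → C = 1204
The feasible region is unbounded (it extends along (0, 1), (1, 0)), but C strictly increases along every unbounded feasible direction, so there is no improving ray and the minimum is attained at a vertex.

x = 15/2, y = 49/3, minimum C = 1204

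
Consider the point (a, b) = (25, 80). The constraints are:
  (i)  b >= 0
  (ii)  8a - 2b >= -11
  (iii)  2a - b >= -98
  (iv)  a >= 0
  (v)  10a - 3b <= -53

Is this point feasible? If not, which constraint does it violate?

Constraint (v): 10a - 3b = 10, which is not ≤ -53. All other constraints are satisfied.

not feasible — violates (v)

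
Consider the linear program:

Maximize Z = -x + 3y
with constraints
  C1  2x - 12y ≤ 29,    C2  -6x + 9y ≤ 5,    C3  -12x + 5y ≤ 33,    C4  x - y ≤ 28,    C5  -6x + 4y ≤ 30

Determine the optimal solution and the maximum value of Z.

x = 257/3, y = 173/3, maximum Z = 262/3

Corner points and Z = -x + 3y:
  (-541/134, -207/67) → Z = -701/134
  (307/10, 27/10) → Z = -113/5
  (-136/39, -23/13) → Z = -71/39
  (257/3, 173/3) → Z = 262/3

The binding constraints are -6x + 9y = 5 and x - y = 28.
Solving simultaneously gives x = 257/3, y = 173/3.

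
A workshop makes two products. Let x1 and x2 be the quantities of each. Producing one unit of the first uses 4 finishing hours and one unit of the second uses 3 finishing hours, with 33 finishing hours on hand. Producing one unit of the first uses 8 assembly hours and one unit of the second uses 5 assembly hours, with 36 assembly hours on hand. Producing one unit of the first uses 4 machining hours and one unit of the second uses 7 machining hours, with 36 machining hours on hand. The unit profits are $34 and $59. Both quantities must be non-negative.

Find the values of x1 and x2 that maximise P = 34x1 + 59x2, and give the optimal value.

x1 = 2, x2 = 4, maximum P = 304

Extreme points and P = 34x1 + 59x2:
  (0, 0) → P = 0
  (0, 36/7) → P = 2124/7
  (9/2, 0) → P = 153
  (2, 4) → P = 304

At the optimal vertex, 8x1 + 5x2 = 36 and 4x1 + 7x2 = 36.
Solving simultaneously gives x1 = 2, x2 = 4.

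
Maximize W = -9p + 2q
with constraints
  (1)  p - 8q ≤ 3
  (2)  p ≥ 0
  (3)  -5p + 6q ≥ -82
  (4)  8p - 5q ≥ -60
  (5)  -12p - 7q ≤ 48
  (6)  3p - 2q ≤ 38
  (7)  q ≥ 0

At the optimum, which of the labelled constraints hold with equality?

Corner points and W = -9p + 2q:
  (149/11, 29/22) → W = -1312/11
  (3, 0) → W = -27
  (0, 12) → W = 24
  (0, 0) → W = 0
The feasible region is unbounded (it extends along (5, 8), (2, 3)), but W strictly decreases along every unbounded feasible direction, so there is no improving ray and the maximum is attained at a vertex.

The maximum is at (0, 12). Substituting into each constraint, equality holds for (2) and (4); the remaining constraints have slack.

(2) and (4)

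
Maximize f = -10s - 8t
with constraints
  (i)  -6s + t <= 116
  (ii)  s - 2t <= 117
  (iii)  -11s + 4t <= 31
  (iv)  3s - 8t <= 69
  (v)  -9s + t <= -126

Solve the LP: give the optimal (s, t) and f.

Vertices and f = -10s - 8t:
  (399, 141) → f = -5118
  (107/5, 333/5) → f = -3734/5
  (313/23, -81/23) → f = -2482/23
The feasible region is unbounded (it extends along (2, 1), (4, 11)), but f strictly decreases along every unbounded feasible direction, so there is no improving ray and the maximum is attained at a vertex.

s = 313/23, t = -81/23, maximum f = -2482/23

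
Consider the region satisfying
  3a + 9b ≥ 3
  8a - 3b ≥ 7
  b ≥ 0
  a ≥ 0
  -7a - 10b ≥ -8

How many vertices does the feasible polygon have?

4

The feasible vertices (each the meet of two boundaries and inside every other half-plane) are:
  (8/9, 1/27)
  (1, 0)
  (94/101, 15/101)
  (8/7, 0)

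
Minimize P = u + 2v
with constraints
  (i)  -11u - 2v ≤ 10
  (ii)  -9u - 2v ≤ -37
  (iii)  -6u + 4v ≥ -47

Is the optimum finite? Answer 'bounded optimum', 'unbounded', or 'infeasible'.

bounded optimum

Vertices and P = u + 2v:
  (-47/2, 497/4) → P = 225
  (121/24, -67/16) → P = -10/3
The feasible region has finitely many vertices and no improving ray; the minimum is -10/3 at (121/24, -67/16).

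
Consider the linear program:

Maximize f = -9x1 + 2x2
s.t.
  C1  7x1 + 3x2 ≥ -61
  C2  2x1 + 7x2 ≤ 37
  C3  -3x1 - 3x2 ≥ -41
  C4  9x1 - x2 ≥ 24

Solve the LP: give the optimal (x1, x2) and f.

Extreme points and f = -9x1 + 2x2:
  (11/34, -717/34) → f = -1533/34
  (176/15, 29/15) → f = -1526/15
  (41/13, 57/13) → f = -255/13
The feasible region is unbounded (it extends along (1, -1), (3, -7)), but f strictly decreases along every unbounded feasible direction, so there is no improving ray and the maximum is attained at a vertex.

The optimum lies where 2x1 + 7x2 = 37 and 9x1 - x2 = 24.
Solving simultaneously gives x1 = 41/13, x2 = 57/13.

x1 = 41/13, x2 = 57/13, maximum f = -255/13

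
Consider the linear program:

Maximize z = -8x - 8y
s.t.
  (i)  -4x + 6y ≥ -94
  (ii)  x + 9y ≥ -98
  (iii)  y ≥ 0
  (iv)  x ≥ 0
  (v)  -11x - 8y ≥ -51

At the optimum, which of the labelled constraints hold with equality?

Vertices and z = -8x - 8y:
  (0, 0) → z = 0
  (51/11, 0) → z = -408/11
  (0, 51/8) → z = -51

The maximum is at (0, 0). Substituting into each constraint, equality holds for (iii) and (iv); the remaining constraints have slack.

(iii) and (iv)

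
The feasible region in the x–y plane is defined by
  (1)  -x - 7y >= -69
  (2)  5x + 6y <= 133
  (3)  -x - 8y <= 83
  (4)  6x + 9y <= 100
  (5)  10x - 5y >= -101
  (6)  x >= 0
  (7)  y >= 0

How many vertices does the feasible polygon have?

4

Of the 21 pairwise boundary intersections, those satisfying every inequality are:
  (79/33, 314/33)
  (0, 69/7)
  (50/3, 0)
  (0, 0)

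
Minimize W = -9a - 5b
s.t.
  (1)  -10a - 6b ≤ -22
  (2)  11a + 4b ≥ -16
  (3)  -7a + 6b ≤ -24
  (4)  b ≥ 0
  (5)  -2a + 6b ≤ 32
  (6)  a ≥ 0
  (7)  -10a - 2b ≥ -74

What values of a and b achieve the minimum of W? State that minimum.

a = 246/37, b = 139/37, minimum W = -2909/37

Feasible corners and W = -9a - 5b:
  (24/7, 0) → W = -216/7
  (246/37, 139/37) → W = -2909/37
  (37/5, 0) → W = -333/5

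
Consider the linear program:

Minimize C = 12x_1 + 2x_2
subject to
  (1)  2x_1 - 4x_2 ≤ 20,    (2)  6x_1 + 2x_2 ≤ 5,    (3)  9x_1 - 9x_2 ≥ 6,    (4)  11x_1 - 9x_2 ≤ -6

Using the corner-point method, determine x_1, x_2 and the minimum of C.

x_1 = -26/3, x_2 = -28/3, minimum C = -368/3

Vertices and C = 12x_1 + 2x_2:
  (-26/3, -28/3) → C = -368/3
  (-102/13, -116/13) → C = -112
  (-6, -20/3) → C = -256/3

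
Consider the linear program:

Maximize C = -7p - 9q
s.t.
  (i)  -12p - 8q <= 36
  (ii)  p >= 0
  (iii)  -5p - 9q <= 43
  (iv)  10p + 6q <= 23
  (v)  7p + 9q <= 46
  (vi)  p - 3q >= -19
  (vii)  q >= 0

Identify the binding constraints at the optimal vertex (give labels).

(ii) and (vii)

Corner points and C = -7p - 9q:
  (0, 23/6) → C = -69/2
  (0, 0) → C = 0
  (23/10, 0) → C = -161/10

The maximum is at (0, 0). Substituting into each constraint, equality holds for (ii) and (vii); the remaining constraints have slack.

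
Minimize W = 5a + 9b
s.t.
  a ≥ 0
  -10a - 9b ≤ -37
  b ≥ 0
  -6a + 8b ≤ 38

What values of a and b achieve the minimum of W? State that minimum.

a = 37/10, b = 0, minimum W = 37/2

Corner points and W = 5a + 9b:
  (0, 37/9) → W = 37
  (0, 19/4) → W = 171/4
  (37/10, 0) → W = 37/2
The feasible region is unbounded (it extends along (4, 3), (1, 0)), but W strictly increases along every unbounded feasible direction, so there is no improving ray and the minimum is attained at a vertex.

The binding constraints are -10a - 9b = -37 and b = 0.
Solving simultaneously gives a = 37/10, b = 0.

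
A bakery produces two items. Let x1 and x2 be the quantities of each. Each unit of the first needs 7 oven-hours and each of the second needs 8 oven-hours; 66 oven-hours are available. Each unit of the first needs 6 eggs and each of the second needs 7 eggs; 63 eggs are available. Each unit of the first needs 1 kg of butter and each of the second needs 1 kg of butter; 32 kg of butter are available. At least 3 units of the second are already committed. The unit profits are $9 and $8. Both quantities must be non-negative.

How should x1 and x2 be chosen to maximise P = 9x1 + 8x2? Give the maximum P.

Extreme points and P = 9x1 + 8x2:
  (0, 33/4) → P = 66
  (0, 3) → P = 24
  (6, 3) → P = 78

The optimum lies where 7x1 + 8x2 = 66 and x2 = 3.
Solving simultaneously gives x1 = 6, x2 = 3.

x1 = 6, x2 = 3, maximum P = 78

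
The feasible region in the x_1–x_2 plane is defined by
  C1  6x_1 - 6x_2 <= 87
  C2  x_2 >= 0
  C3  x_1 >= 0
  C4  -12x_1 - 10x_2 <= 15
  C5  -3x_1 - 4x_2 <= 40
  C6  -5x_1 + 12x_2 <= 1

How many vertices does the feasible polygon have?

Intersecting each pair of boundary lines and keeping only the points that satisfy every inequality leaves:
  (29/2, 0)
  (25, 21/2)
  (0, 0)
  (0, 1/12)

4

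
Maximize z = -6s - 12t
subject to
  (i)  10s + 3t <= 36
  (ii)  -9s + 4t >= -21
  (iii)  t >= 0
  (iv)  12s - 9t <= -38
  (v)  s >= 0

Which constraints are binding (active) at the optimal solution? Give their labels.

(iv) and (v)

Corner points and z = -6s - 12t:
  (5/3, 58/9) → z = -262/3
  (0, 12) → z = -144
  (0, 38/9) → z = -152/3

The maximum is at (0, 38/9). Substituting into each constraint, equality holds for (iv) and (v); the remaining constraints have slack.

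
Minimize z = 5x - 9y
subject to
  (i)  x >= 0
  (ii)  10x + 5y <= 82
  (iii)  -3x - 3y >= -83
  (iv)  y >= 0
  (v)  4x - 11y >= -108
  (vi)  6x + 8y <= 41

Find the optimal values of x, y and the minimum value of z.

Extreme points and z = 5x - 9y:
  (0, 0) → z = 0
  (0, 41/8) → z = -369/8
  (41/6, 0) → z = 205/6

x = 0, y = 41/8, minimum z = -369/8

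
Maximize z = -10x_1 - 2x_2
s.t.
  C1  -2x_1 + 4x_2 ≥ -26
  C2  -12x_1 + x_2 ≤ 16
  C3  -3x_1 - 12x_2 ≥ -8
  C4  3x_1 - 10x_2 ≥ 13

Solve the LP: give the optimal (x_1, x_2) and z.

Extreme points and z = -10x_1 - 2x_2:
  (-45/23, -172/23) → z = 794/23
  (86/9, -31/18) → z = -829/9
  (-173/117, -68/39) → z = 2138/117
  (118/33, -5/22) → z = -1165/33

At the optimal vertex, -2x_1 + 4x_2 = -26 and -12x_1 + x_2 = 16.
Solving simultaneously gives x_1 = -45/23, x_2 = -172/23.

x_1 = -45/23, x_2 = -172/23, maximum z = 794/23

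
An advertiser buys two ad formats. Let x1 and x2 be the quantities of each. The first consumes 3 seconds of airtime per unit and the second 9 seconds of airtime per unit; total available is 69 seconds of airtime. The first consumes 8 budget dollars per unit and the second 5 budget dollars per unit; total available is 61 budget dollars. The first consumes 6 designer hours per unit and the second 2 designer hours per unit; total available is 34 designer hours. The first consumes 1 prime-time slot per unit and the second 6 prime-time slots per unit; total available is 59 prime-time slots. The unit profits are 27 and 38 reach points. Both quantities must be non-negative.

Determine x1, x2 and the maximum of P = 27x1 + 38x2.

Corner points and P = 27x1 + 38x2:
  (0, 0) → P = 0
  (0, 23/3) → P = 874/3
  (17/3, 0) → P = 153
  (7/2, 13/2) → P = 683/2

At the optimal vertex, 3x1 + 9x2 = 69 and 6x1 + 2x2 = 34.
Solving simultaneously gives x1 = 7/2, x2 = 13/2.

x1 = 7/2, x2 = 13/2, maximum P = 683/2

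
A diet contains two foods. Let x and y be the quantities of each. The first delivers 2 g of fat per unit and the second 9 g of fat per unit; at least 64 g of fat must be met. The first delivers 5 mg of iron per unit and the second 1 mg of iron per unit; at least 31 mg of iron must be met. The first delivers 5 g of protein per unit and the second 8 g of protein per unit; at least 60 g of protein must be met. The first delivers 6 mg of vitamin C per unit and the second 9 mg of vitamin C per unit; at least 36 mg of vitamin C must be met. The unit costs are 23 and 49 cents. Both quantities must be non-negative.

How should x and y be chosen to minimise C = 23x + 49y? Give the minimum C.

Corner points and C = 23x + 49y:
  (0, 31) → C = 1519
  (32, 0) → C = 736
  (5, 6) → C = 409
The feasible region is unbounded (it extends along (0, 1), (1, 0)), but C strictly increases along every unbounded feasible direction, so there is no improving ray and the minimum is attained at a vertex.

The binding constraints are 2x + 9y = 64 and 5x + y = 31.
Solving simultaneously gives x = 5, y = 6.

x = 5, y = 6, minimum C = 409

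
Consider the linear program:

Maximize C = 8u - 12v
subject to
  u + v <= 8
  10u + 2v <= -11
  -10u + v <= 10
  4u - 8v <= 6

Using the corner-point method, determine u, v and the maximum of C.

Extreme points and C = 8u - 12v:
  (-31/30, -1/3) → C = -64/15
  (-19/22, -13/11) → C = 80/11
  (-43/38, -25/19) → C = 128/19

The binding constraints are 10u + 2v = -11 and 4u - 8v = 6.
Solving simultaneously gives u = -19/22, v = -13/11.

u = -19/22, v = -13/11, maximum C = 80/11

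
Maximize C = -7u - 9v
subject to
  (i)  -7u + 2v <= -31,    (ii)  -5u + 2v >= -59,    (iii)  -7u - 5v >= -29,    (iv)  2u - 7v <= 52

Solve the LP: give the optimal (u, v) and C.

u = 113/45, v = -302/45, maximum C = 1927/45

Corner points and C = -7u - 9v:
  (213/49, -2/7) → C = -195/7
  (113/45, -302/45) → C = 1927/45
  (463/59, -306/59) → C = -487/59

The optimum lies where -7u + 2v = -31 and 2u - 7v = 52.
Solving simultaneously gives u = 113/45, v = -302/45.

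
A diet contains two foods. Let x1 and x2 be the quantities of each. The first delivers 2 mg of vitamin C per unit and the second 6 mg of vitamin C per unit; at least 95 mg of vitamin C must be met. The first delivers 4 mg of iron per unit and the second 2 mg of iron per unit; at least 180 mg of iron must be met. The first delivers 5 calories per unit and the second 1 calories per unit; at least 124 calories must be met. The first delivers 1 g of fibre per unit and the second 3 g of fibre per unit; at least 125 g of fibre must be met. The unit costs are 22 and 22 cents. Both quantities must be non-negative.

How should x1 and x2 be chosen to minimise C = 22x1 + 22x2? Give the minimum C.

Feasible corners and C = 22x1 + 22x2:
  (0, 124) → C = 2728
  (125, 0) → C = 2750
  (34/3, 202/3) → C = 5192/3
  (29, 32) → C = 1342
The feasible region is unbounded (it extends along (0, 1), (1, 0)), but C strictly increases along every unbounded feasible direction, so there is no improving ray and the minimum is attained at a vertex.

At the optimal vertex, 4x1 + 2x2 = 180 and x1 + 3x2 = 125.
Solving simultaneously gives x1 = 29, x2 = 32.

x1 = 29, x2 = 32, minimum C = 1342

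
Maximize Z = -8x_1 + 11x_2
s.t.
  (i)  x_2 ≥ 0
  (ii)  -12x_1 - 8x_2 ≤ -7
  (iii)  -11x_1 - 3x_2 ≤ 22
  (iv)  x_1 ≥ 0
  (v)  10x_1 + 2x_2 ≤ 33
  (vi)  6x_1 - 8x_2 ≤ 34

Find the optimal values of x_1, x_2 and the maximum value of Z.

Corner points and Z = -8x_1 + 11x_2:
  (7/12, 0) → Z = -14/3
  (33/10, 0) → Z = -132/5
  (0, 7/8) → Z = 77/8
  (0, 33/2) → Z = 363/2

The optimum lies where x_1 = 0 and 10x_1 + 2x_2 = 33.
Solving simultaneously gives x_1 = 0, x_2 = 33/2.

x_1 = 0, x_2 = 33/2, maximum Z = 363/2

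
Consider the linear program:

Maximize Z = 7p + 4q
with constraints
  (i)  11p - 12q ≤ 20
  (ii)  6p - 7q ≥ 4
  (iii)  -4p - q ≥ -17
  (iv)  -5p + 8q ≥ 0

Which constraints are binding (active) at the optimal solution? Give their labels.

(ii) and (iii)

Corner points and Z = 7p + 4q:
  (123/34, 43/17) → Z = 1205/34
  (32/13, 20/13) → Z = 304/13
  (136/37, 85/37) → Z = 1292/37

The maximum is at (123/34, 43/17). Substituting into each constraint, equality holds for (ii) and (iii); the remaining constraints have slack.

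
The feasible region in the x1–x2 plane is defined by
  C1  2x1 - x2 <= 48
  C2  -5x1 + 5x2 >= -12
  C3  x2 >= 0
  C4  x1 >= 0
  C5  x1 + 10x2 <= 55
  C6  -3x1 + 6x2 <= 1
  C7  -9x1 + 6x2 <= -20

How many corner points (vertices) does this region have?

4

Pairwise boundary intersections that survive every other constraint:
  (12/5, 0)
  (77/15, 41/15)
  (20/9, 0)
  (7/2, 23/12)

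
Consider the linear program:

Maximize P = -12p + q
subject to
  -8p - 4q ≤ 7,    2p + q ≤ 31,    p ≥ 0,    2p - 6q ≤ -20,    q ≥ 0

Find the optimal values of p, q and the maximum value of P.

p = 0, q = 31, maximum P = 31

Feasible corners and P = -12p + q:
  (0, 31) → P = 31
  (83/7, 51/7) → P = -135
  (0, 10/3) → P = 10/3

At the optimal vertex, 2p + q = 31 and p = 0.
Solving simultaneously gives p = 0, q = 31.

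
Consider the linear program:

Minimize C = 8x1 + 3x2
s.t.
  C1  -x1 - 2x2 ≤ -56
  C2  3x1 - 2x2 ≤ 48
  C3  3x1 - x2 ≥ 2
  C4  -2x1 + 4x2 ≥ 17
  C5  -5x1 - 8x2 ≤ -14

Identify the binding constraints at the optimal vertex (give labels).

C1 and C3

Corner points and C = 8x1 + 3x2:
  (60/7, 166/7) → C = 978/7
  (95/4, 129/8) → C = 1907/8
  (113/4, 147/8) → C = 2249/8
The feasible region is unbounded (it extends along (2, 3), (1, 3)), but C strictly increases along every unbounded feasible direction, so there is no improving ray and the minimum is attained at a vertex.

The minimum is at (60/7, 166/7). Substituting into each constraint, equality holds for C1 and C3; the remaining constraints have slack.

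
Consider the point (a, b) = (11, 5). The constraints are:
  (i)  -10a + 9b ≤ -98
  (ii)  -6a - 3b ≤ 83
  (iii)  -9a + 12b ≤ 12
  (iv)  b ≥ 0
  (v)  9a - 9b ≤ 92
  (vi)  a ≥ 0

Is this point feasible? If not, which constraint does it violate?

not feasible — violates (i)

Constraint (i): -10a + 9b = -65, which is not ≤ -98. All other constraints are satisfied.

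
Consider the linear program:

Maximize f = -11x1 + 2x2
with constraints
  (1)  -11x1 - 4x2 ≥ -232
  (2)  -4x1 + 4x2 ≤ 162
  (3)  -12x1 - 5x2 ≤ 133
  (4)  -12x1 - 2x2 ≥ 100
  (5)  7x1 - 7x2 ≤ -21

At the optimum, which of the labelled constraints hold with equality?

(2) and (3)

Corner points and f = -11x1 + 2x2:
  (-671/34, 353/17) → f = 8793/34
  (-181/14, 193/7) → f = 2763/14
  (-148/17, -97/17) → f = 1434/17
  (-53/7, -32/7) → f = 519/7

The maximum is at (-671/34, 353/17). Substituting into each constraint, equality holds for (2) and (3); the remaining constraints have slack.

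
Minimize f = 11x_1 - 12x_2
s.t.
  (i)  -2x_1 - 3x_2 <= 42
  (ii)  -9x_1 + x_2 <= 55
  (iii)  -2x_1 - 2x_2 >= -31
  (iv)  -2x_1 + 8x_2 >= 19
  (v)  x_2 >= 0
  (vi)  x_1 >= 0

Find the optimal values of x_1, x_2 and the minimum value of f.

x_1 = 0, x_2 = 31/2, minimum f = -186

Corner points and f = 11x_1 - 12x_2:
  (21/2, 5) → f = 111/2
  (0, 31/2) → f = -186
  (0, 19/8) → f = -57/2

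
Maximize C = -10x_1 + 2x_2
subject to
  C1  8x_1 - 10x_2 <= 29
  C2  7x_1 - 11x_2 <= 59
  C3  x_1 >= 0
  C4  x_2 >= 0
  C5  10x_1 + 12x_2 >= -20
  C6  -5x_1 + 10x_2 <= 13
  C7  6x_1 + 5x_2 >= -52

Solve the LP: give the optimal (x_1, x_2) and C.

x_1 = 0, x_2 = 13/10, maximum C = 13/5

Corner points and C = -10x_1 + 2x_2:
  (29/8, 0) → C = -145/4
  (14, 83/10) → C = -617/5
  (0, 0) → C = 0
  (0, 13/10) → C = 13/5

The binding constraints are x_1 = 0 and -5x_1 + 10x_2 = 13.
Solving simultaneously gives x_1 = 0, x_2 = 13/10.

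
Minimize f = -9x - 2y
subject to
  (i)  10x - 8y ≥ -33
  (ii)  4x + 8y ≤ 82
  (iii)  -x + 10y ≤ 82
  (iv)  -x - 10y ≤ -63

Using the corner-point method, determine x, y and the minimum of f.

Feasible corners and f = -9x - 2y:
  (7/2, 17/2) → f = -97/2
  (29/18, 221/36) → f = -241/9
  (79/8, 85/16) → f = -199/2

At the optimal vertex, 4x + 8y = 82 and -x - 10y = -63.
Solving simultaneously gives x = 79/8, y = 85/16.

x = 79/8, y = 85/16, minimum f = -199/2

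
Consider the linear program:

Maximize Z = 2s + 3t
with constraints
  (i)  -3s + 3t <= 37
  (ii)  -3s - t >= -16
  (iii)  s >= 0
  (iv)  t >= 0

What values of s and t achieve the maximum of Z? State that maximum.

s = 11/12, t = 53/4, maximum Z = 499/12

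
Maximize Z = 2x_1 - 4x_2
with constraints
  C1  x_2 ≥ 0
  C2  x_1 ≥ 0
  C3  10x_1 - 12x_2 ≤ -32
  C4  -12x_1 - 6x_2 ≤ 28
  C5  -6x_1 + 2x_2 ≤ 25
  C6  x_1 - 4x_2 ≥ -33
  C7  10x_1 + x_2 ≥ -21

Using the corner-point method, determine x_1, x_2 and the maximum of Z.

x_1 = 0, x_2 = 8/3, maximum Z = -32/3

Corner points and Z = 2x_1 - 4x_2:
  (0, 8/3) → Z = -32/3
  (0, 33/4) → Z = -33
  (67/7, 149/14) → Z = -164/7

The optimum lies where x_1 = 0 and 10x_1 - 12x_2 = -32.
Solving simultaneously gives x_1 = 0, x_2 = 8/3.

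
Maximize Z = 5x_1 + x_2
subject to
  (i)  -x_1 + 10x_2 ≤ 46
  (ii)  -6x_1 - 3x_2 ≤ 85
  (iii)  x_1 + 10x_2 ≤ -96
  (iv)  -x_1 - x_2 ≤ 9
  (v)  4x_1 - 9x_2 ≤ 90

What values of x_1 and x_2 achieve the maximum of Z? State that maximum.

The binding constraints are x_1 + 10x_2 = -96 and 4x_1 - 9x_2 = 90.
Solving simultaneously gives x_1 = 36/49, x_2 = -474/49.

x_1 = 36/49, x_2 = -474/49, maximum Z = -6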